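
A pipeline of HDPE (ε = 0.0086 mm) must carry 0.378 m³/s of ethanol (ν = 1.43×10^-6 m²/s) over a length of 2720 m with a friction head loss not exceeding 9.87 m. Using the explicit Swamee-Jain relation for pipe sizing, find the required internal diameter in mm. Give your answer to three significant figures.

Swamee-Jain (Type III): D = 0.66·[ε^1.25·(LQ²/(gh_f))^4.75 + ν·Q^9.4·(L/(gh_f))^5.2]^0.04
LQ²/(gh_f) = 4.014; L/(gh_f) = 28.09
Term 1 = ε^1.25·(…)^4.75 = 3.43×10^-4; Term 2 = ν·Q^9.4·(…)^5.2 = 0.00520
D = 0.66·(3.43×10^-4 + 0.00520)^0.04 = 0.5362 m = 536 mm
Check: V = 1.67 m/s, Re = 6.28×10^5, f = 0.01287, h_f = 9.32 m ≈ 9.87 m ✓

D ≈ 536 mm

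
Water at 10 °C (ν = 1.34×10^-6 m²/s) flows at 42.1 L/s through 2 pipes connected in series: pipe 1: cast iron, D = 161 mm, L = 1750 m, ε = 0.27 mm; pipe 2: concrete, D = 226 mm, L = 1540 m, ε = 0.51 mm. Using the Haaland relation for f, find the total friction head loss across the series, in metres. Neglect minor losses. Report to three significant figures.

Pipe 1: V = 2.068 m/s, Re = 2.48×10^5, ε/D = 0.00168, f = 0.02312, h_1 = f(L/D)V²/2g = 54.78 m
Pipe 2: V = 1.049 m/s, Re = 1.77×10^5, ε/D = 0.00226, f = 0.02505, h_2 = f(L/D)V²/2g = 9.584 m
Series → Q common, losses add: H = Σh = 64.37 m

H ≈ 64.4 m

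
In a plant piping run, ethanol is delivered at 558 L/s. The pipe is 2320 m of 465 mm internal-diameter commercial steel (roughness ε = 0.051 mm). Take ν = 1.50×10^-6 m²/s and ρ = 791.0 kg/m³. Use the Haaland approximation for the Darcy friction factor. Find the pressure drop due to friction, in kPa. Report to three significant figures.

Δp ≈ 286 kPa

V = 4Q/(πD²) = 4·0.558/(π·0.465²) = 3.286 m/s
Re = VD/ν = 3.286·0.465/1.50×10^-6 = 1.02×10^6 → turbulent
ε/D = 0.051/465 = 1.10×10^-4
Haaland: f = 0.01345
h_f = f(L/D)V²/(2g) = 0.01345·(2320/0.465)·3.286²/(2·9.81) = 36.92 m
Δp = ρg·h_f = 791.0·9.81·36.92 = 286.5 kPa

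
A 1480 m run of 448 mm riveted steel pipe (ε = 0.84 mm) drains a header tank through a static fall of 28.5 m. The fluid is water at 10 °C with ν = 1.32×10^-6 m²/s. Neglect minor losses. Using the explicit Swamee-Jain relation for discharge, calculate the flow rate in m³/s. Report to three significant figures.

Q ≈ 0.426 m³/s

Swamee-Jain (Type II): Q = -0.965·√(gD⁵h_f/L)·ln[ε/(3.7D) + √(3.17ν²L/(gD³h_f))]
√(gD⁵h_f/L) = √(9.81·0.448⁵·28.5/1480) = 0.05839
ε/(3.7D) = 5.07×10^-4; √(3.17ν²L/(gD³h_f)) = 1.80×10^-5
Q = -0.965·0.05839·ln(5.248×10^-4) = 0.4255 m³/s
Check: V = 2.70 m/s, Re = 9.16×10^5, f = 0.02332, h_f = 28.6 m ≈ 28.5 m ✓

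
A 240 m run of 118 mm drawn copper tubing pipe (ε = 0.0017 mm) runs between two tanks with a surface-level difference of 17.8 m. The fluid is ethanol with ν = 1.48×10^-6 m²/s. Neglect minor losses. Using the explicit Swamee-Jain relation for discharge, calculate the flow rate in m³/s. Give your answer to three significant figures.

Q ≈ 0.0371 m³/s

Swamee-Jain (Type II): Q = -0.965·√(gD⁵h_f/L)·ln[ε/(3.7D) + √(3.17ν²L/(gD³h_f))]
√(gD⁵h_f/L) = √(9.81·0.118⁵·17.8/240) = 0.004080
ε/(3.7D) = 3.89×10^-6; √(3.17ν²L/(gD³h_f)) = 7.62×10^-5
Q = -0.965·0.004080·ln(8.011×10^-5) = 0.03713 m³/s
Check: V = 3.40 m/s, Re = 2.71×10^5, f = 0.01481, h_f = 17.7 m ≈ 17.8 m ✓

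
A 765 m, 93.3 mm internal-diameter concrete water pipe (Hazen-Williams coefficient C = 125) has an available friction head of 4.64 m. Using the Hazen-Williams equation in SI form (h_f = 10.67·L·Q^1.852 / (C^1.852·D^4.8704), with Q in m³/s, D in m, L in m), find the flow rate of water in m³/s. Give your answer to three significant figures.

Q ≈ 0.00432 m³/s

Rearranging: Q = [h_f·C^1.852·D^4.8704 / (10.67·L)]^(1/1.852)
Q = [4.64·125^1.852·0.0933^4.8704 / (10.67·765)]^0.540 = 0.004321 m³/s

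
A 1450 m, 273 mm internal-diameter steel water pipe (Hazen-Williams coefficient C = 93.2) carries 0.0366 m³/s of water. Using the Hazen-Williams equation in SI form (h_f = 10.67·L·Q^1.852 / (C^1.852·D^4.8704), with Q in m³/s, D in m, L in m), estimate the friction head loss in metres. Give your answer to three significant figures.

h_f ≈ 4.24 m

h_f = 10.67·1450·0.0366^1.852 / (93.2^1.852·0.273^4.8704) = 4.245 m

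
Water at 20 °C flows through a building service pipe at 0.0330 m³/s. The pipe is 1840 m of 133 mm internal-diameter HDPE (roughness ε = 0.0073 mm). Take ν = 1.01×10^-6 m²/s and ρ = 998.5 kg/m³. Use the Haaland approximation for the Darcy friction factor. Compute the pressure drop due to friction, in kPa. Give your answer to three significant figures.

Δp ≈ 574 kPa

V = 4Q/(πD²) = 4·0.0330/(π·0.133²) = 2.375 m/s
Re = VD/ν = 2.375·0.133/1.01×10^-6 = 3.13×10^5 → turbulent
ε/D = 0.0073/133 = 5.49×10^-5
Haaland: f = 0.01473
h_f = f(L/D)V²/(2g) = 0.01473·(1840/0.133)·2.375²/(2·9.81) = 58.59 m
Δp = ρg·h_f = 998.5·9.81·58.59 = 573.9 kPa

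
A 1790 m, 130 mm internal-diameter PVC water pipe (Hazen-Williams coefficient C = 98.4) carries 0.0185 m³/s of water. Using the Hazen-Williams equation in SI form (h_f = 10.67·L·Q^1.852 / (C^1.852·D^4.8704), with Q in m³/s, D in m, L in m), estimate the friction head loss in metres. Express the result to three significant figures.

h_f = 10.67·1790·0.0185^1.852 / (98.4^1.852·0.130^4.8704) = 49.69 m

h_f ≈ 49.7 m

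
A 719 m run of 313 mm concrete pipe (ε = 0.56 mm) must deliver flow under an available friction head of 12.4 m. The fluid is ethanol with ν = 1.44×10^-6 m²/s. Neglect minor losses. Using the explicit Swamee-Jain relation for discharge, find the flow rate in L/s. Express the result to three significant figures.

Swamee-Jain (Type II): Q = -0.965·√(gD⁵h_f/L)·ln[ε/(3.7D) + √(3.17ν²L/(gD³h_f))]
√(gD⁵h_f/L) = √(9.81·0.313⁵·12.4/719) = 0.02254
ε/(3.7D) = 4.84×10^-4; √(3.17ν²L/(gD³h_f)) = 3.56×10^-5
Q = -0.965·0.02254·ln(5.191×10^-4) = 0.1645 m³/s
Check: V = 2.14 m/s, Re = 4.65×10^5, f = 0.02329, h_f = 12.5 m ≈ 12.4 m ✓

Q ≈ 165 L/s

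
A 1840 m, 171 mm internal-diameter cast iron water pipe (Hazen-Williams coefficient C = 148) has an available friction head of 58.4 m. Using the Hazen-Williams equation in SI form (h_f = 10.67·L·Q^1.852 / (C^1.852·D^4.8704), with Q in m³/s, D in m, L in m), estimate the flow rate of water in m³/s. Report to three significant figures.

Q ≈ 0.0615 m³/s

Rearranging: Q = [h_f·C^1.852·D^4.8704 / (10.67·L)]^(1/1.852)
Q = [58.4·148^1.852·0.171^4.8704 / (10.67·1840)]^0.540 = 0.06151 m³/s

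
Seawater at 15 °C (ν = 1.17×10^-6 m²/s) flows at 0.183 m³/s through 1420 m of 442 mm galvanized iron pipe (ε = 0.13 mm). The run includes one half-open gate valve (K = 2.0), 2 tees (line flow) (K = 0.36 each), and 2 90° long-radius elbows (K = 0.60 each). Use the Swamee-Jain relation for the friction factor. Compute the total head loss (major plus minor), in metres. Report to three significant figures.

V = 4Q/(πD²) = 1.193 m/s; V²/2g = 0.07250 m
Re = 4.51×10^5, ε/D = 2.94×10^-4 → f = 0.01645 (Swamee-Jain)
Major: h_f = f(L/D)·V²/2g = 0.01645·3213·0.07250 = 3.831 m
Minor: ΣK = 3.92; h_m = ΣK·V²/2g = 0.2842 m
Total H_L = 3.831 + 0.2842 = 4.115 m

H_L ≈ 4.12 m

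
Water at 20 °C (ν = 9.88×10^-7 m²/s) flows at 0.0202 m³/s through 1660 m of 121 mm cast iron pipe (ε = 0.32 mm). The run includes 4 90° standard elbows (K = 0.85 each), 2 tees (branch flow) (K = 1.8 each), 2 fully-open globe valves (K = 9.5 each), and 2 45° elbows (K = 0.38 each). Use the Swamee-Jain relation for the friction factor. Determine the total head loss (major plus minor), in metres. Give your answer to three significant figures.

H_L ≈ 60.6 m

V = 4Q/(πD²) = 1.757 m/s; V²/2g = 0.1573 m
Re = 2.15×10^5, ε/D = 0.00264 → f = 0.02612 (Swamee-Jain)
Major: h_f = f(L/D)·V²/2g = 0.02612·13719·0.1573 = 56.36 m
Minor: ΣK = 26.8; h_m = ΣK·V²/2g = 4.209 m
Total H_L = 56.36 + 4.209 = 60.57 m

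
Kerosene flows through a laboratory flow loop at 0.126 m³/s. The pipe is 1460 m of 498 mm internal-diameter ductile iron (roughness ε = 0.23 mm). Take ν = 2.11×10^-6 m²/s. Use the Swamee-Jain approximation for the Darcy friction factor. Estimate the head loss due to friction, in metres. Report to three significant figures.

h_f ≈ 1.20 m

V = 4Q/(πD²) = 4·0.126/(π·0.498²) = 0.6469 m/s
Re = VD/ν = 0.6469·0.498/2.11×10^-6 = 1.53×10^5 → turbulent
ε/D = 0.23/498 = 4.62×10^-4
Swamee-Jain: f = 0.01925
h_f = f(L/D)V²/(2g) = 0.01925·(1460/0.498)·0.6469²/(2·9.81) = 1.203 m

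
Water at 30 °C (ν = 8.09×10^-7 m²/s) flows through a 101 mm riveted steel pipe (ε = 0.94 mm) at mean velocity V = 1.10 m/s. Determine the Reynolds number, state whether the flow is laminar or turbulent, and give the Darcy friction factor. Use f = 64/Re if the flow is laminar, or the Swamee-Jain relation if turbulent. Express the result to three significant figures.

Re ≈ 1.37×10^5; turbulent; f ≈ 0.0377

Re = VD/ν = 1.100·0.101/8.09×10^-7 = 1.37×10^5
Re > 4000 → turbulent; ε/D = 0.00931
Swamee-Jain: f = 0.03766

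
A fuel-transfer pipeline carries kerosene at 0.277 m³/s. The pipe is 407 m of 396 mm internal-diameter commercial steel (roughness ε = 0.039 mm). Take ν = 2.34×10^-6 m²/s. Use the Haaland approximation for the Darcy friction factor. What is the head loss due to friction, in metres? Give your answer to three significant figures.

V = 4Q/(πD²) = 4·0.277/(π·0.396²) = 2.249 m/s
Re = VD/ν = 2.249·0.396/2.34×10^-6 = 3.81×10^5 → turbulent
ε/D = 0.039/396 = 9.85×10^-5
Haaland: f = 0.01473
h_f = f(L/D)V²/(2g) = 0.01473·(407/0.396)·2.249²/(2·9.81) = 3.904 m

h_f ≈ 3.90 m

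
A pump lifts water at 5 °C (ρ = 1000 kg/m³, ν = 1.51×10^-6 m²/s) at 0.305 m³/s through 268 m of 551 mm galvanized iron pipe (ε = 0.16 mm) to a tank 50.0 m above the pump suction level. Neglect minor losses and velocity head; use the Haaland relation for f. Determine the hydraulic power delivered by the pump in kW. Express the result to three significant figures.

V = 4Q/(πD²) = 1.279 m/s; Re = 4.67×10^5; ε/D = 2.90×10^-4; f = 0.01615
h_f = f(L/D)V²/2g = 0.6551 m
Total head H = z + h_f = 50.0 + 0.6551 = 50.66 m
P_hyd = ρgQH = 1000·9.81·0.305·50.66 = 151.6 kW

P_hyd ≈ 152 kW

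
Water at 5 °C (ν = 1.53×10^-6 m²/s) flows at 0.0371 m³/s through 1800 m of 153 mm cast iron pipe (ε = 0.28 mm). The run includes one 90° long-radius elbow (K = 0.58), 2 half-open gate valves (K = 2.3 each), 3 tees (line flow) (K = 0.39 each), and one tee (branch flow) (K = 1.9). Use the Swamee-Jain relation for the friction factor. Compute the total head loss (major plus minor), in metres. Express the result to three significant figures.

V = 4Q/(πD²) = 2.018 m/s; V²/2g = 0.2075 m
Re = 2.02×10^5, ε/D = 0.00183 → f = 0.02399 (Swamee-Jain)
Major: h_f = f(L/D)·V²/2g = 0.02399·11765·0.2075 = 58.57 m
Minor: ΣK = 8.25; h_m = ΣK·V²/2g = 1.712 m
Total H_L = 58.57 + 1.712 = 60.28 m

H_L ≈ 60.3 m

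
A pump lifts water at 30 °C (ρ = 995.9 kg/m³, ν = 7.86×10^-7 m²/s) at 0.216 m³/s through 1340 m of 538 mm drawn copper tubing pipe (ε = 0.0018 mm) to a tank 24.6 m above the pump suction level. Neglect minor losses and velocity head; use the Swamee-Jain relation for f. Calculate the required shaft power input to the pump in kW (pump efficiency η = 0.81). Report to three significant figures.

P_shaft ≈ 67.8 kW

V = 4Q/(πD²) = 0.9502 m/s; Re = 6.50×10^5; ε/D = 3.35×10^-6; f = 0.01256
h_f = f(L/D)V²/2g = 1.440 m
Total head H = z + h_f = 24.6 + 1.440 = 26.04 m
P_hyd = ρgQH = 995.9·9.81·0.216·26.04 = 54.95 kW
P_shaft = P_hyd/η = 54.95/0.81 = 67.84 kW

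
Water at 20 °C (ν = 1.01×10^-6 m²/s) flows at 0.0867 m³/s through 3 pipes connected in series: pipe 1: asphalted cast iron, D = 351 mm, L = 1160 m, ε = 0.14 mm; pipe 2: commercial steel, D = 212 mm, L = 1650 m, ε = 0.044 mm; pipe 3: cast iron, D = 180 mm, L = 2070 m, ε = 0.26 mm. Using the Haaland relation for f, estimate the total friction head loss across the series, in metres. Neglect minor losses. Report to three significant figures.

H ≈ 188 m

Pipe 1: V = 0.8960 m/s, Re = 3.11×10^5, ε/D = 3.99×10^-4, f = 0.01741, h_1 = f(L/D)V²/2g = 2.355 m
Pipe 2: V = 2.456 m/s, Re = 5.16×10^5, ε/D = 2.08×10^-4, f = 0.01532, h_2 = f(L/D)V²/2g = 36.67 m
Pipe 3: V = 3.407 m/s, Re = 6.07×10^5, ε/D = 0.00144, f = 0.02190, h_3 = f(L/D)V²/2g = 149.0 m
Series → Q common, losses add: H = Σh = 188.0 m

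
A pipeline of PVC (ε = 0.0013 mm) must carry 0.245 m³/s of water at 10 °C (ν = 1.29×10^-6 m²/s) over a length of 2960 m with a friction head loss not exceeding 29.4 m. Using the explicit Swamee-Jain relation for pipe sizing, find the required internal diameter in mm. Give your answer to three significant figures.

D ≈ 367 mm

Swamee-Jain (Type III): D = 0.66·[ε^1.25·(LQ²/(gh_f))^4.75 + ν·Q^9.4·(L/(gh_f))^5.2]^0.04
LQ²/(gh_f) = 0.6160; L/(gh_f) = 10.26
Term 1 = ε^1.25·(…)^4.75 = 4.40×10^-9; Term 2 = ν·Q^9.4·(…)^5.2 = 4.24×10^-7
D = 0.66·(4.40×10^-9 + 4.24×10^-7)^0.04 = 0.3671 m = 367 mm
Check: V = 2.31 m/s, Re = 6.59×10^5, f = 0.01254, h_f = 27.6 m ≈ 29.4 m ✓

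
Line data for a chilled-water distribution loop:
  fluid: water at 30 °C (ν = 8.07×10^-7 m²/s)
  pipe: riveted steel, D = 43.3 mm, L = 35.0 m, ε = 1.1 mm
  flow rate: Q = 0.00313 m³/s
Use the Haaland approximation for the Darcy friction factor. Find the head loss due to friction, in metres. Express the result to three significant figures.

h_f ≈ 10.0 m

V = 4Q/(πD²) = 4·0.00313/(π·0.0433²) = 2.126 m/s
Re = VD/ν = 2.126·0.0433/8.07×10^-7 = 1.14×10^5 → turbulent
ε/D = 1.1/43.3 = 0.0254
Haaland: f = 0.05382
h_f = f(L/D)V²/(2g) = 0.05382·(35.0/0.0433)·2.126²/(2·9.81) = 10.02 m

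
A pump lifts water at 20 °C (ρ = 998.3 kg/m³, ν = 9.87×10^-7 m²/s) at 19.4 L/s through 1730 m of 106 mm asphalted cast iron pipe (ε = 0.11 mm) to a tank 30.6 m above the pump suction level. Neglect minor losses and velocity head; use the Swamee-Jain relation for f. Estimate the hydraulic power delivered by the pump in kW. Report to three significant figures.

P_hyd ≈ 22.0 kW

V = 4Q/(πD²) = 2.198 m/s; Re = 2.36×10^5; ε/D = 0.00104; f = 0.02114
h_f = f(L/D)V²/2g = 85.00 m
Total head H = z + h_f = 30.6 + 85.00 = 115.6 m
P_hyd = ρgQH = 998.3·9.81·0.0194·115.6 = 21.96 kW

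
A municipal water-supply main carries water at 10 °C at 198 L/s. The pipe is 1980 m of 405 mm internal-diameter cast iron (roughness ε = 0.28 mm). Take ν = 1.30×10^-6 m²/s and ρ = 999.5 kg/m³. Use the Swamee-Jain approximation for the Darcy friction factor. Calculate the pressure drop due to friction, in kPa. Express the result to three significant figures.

V = 4Q/(πD²) = 4·0.198/(π·0.405²) = 1.537 m/s
Re = VD/ν = 1.537·0.405/1.30×10^-6 = 4.79×10^5 → turbulent
ε/D = 0.28/405 = 6.91×10^-4
Swamee-Jain: f = 0.01891
h_f = f(L/D)V²/(2g) = 0.01891·(1980/0.405)·1.537²/(2·9.81) = 11.13 m
Δp = ρg·h_f = 999.5·9.81·11.13 = 109.1 kPa

Δp ≈ 109 kPa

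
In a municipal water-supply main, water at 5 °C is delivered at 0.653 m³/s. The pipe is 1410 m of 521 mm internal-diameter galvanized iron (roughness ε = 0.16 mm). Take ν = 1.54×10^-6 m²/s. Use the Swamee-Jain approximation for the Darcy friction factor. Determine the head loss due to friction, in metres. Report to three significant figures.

h_f ≈ 20.4 m

V = 4Q/(πD²) = 4·0.653/(π·0.521²) = 3.063 m/s
Re = VD/ν = 3.063·0.521/1.54×10^-6 = 1.04×10^6 → turbulent
ε/D = 0.16/521 = 3.07×10^-4
Swamee-Jain: f = 0.01580
h_f = f(L/D)V²/(2g) = 0.01580·(1410/0.521)·3.063²/(2·9.81) = 20.44 m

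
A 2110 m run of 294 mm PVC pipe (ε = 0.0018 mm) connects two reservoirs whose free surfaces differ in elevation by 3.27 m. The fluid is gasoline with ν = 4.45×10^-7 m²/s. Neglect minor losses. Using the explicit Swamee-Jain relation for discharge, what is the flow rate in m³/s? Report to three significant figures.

Swamee-Jain (Type II): Q = -0.965·√(gD⁵h_f/L)·ln[ε/(3.7D) + √(3.17ν²L/(gD³h_f))]
√(gD⁵h_f/L) = √(9.81·0.294⁵·3.27/2110) = 0.005779
ε/(3.7D) = 1.65×10^-6; √(3.17ν²L/(gD³h_f)) = 4.03×10^-5
Q = -0.965·0.005779·ln(4.196×10^-5) = 0.05620 m³/s
Check: V = 0.828 m/s, Re = 5.47×10^5, f = 0.01299, h_f = 3.26 m ≈ 3.27 m ✓

Q ≈ 0.0562 m³/s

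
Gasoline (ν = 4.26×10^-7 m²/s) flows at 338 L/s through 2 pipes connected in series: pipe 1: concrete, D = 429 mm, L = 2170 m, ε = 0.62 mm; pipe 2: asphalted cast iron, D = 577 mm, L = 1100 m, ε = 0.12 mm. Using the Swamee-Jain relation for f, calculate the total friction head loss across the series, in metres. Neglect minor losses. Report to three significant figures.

Pipe 1: V = 2.338 m/s, Re = 2.35×10^6, ε/D = 0.00145, f = 0.02167, h_1 = f(L/D)V²/2g = 30.55 m
Pipe 2: V = 1.293 m/s, Re = 1.75×10^6, ε/D = 2.08×10^-4, f = 0.01448, h_2 = f(L/D)V²/2g = 2.351 m
Series → Q common, losses add: H = Σh = 32.90 m

H ≈ 32.9 m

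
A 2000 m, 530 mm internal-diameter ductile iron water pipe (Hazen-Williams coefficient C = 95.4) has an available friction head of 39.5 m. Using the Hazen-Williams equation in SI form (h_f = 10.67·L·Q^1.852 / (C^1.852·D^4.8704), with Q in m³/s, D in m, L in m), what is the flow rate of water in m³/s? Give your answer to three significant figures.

Rearranging: Q = [h_f·C^1.852·D^4.8704 / (10.67·L)]^(1/1.852)
Q = [39.5·95.4^1.852·0.530^4.8704 / (10.67·2000)]^0.540 = 0.6011 m³/s

Q ≈ 0.601 m³/s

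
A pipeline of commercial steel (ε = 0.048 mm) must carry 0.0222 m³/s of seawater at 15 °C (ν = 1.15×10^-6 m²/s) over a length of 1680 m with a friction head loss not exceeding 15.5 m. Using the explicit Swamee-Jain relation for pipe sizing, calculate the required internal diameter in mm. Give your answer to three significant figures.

Swamee-Jain (Type III): D = 0.66·[ε^1.25·(LQ²/(gh_f))^4.75 + ν·Q^9.4·(L/(gh_f))^5.2]^0.04
LQ²/(gh_f) = 0.005445; L/(gh_f) = 11.05
Term 1 = ε^1.25·(…)^4.75 = 7.04×10^-17; Term 2 = ν·Q^9.4·(…)^5.2 = 8.74×10^-17
D = 0.66·(7.04×10^-17 + 8.74×10^-17)^0.04 = 0.1540 m = 154 mm
Check: V = 1.19 m/s, Re = 1.60×10^5, f = 0.01834, h_f = 14.5 m ≈ 15.5 m ✓

D ≈ 154 mm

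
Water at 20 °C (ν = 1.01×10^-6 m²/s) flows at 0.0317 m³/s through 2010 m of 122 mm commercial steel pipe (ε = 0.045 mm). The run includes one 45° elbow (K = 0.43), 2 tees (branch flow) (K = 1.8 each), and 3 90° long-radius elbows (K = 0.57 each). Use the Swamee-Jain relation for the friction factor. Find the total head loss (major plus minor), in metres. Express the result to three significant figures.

V = 4Q/(πD²) = 2.712 m/s; V²/2g = 0.3748 m
Re = 3.28×10^5, ε/D = 3.69×10^-4 → f = 0.01740 (Swamee-Jain)
Major: h_f = f(L/D)·V²/2g = 0.01740·16475·0.3748 = 107.5 m
Minor: ΣK = 5.74; h_m = ΣK·V²/2g = 2.151 m
Total H_L = 107.5 + 2.151 = 109.6 m

H_L ≈ 110 m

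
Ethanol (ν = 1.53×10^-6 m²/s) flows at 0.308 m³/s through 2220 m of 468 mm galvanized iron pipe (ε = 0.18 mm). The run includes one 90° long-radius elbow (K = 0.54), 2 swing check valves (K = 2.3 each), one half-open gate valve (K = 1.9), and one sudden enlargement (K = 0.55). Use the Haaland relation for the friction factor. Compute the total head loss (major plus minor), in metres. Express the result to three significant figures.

H_L ≈ 14.2 m

V = 4Q/(πD²) = 1.790 m/s; V²/2g = 0.1634 m
Re = 5.48×10^5, ε/D = 3.85×10^-4 → f = 0.01672 (Haaland)
Major: h_f = f(L/D)·V²/2g = 0.01672·4744·0.1634 = 12.96 m
Minor: ΣK = 7.59; h_m = ΣK·V²/2g = 1.240 m
Total H_L = 12.96 + 1.240 = 14.20 m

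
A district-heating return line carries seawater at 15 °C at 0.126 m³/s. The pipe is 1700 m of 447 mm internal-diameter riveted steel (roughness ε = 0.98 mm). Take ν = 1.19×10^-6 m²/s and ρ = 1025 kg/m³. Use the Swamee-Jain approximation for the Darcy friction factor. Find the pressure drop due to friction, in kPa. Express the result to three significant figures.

V = 4Q/(πD²) = 4·0.126/(π·0.447²) = 0.8029 m/s
Re = VD/ν = 0.8029·0.447/1.19×10^-6 = 3.02×10^5 → turbulent
ε/D = 0.98/447 = 0.00219
Swamee-Jain: f = 0.02471
h_f = f(L/D)V²/(2g) = 0.02471·(1700/0.447)·0.8029²/(2·9.81) = 3.088 m
Δp = ρg·h_f = 1025·9.81·3.088 = 31.05 kPa

Δp ≈ 31.1 kPa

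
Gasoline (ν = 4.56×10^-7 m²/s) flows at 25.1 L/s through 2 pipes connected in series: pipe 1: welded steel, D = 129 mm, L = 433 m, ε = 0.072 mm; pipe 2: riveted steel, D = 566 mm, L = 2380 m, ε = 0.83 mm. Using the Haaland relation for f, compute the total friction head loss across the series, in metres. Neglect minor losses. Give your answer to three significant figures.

H ≈ 11.3 m

Pipe 1: V = 1.920 m/s, Re = 5.43×10^5, ε/D = 5.58×10^-4, f = 0.01788, h_1 = f(L/D)V²/2g = 11.28 m
Pipe 2: V = 0.09976 m/s, Re = 1.24×10^5, ε/D = 0.00147, f = 0.02315, h_2 = f(L/D)V²/2g = 0.04937 m
Series → Q common, losses add: H = Σh = 11.33 m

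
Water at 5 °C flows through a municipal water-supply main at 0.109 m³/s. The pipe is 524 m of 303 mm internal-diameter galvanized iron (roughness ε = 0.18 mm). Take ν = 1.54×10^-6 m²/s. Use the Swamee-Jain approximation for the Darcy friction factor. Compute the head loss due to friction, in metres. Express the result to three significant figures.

V = 4Q/(πD²) = 4·0.109/(π·0.303²) = 1.512 m/s
Re = VD/ν = 1.512·0.303/1.54×10^-6 = 2.97×10^5 → turbulent
ε/D = 0.18/303 = 5.94×10^-4
Swamee-Jain: f = 0.01886
h_f = f(L/D)V²/(2g) = 0.01886·(524/0.303)·1.512²/(2·9.81) = 3.799 m

h_f ≈ 3.80 m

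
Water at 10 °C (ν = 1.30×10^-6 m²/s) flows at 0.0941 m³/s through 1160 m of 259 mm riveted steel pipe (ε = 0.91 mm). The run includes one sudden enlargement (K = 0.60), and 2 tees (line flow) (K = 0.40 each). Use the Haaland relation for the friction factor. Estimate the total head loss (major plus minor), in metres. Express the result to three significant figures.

H_L ≈ 20.4 m

V = 4Q/(πD²) = 1.786 m/s; V²/2g = 0.1626 m
Re = 3.56×10^5, ε/D = 0.00351 → f = 0.02773 (Haaland)
Major: h_f = f(L/D)·V²/2g = 0.02773·4479·0.1626 = 20.19 m
Minor: ΣK = 1.40; h_m = ΣK·V²/2g = 0.2276 m
Total H_L = 20.19 + 0.2276 = 20.42 m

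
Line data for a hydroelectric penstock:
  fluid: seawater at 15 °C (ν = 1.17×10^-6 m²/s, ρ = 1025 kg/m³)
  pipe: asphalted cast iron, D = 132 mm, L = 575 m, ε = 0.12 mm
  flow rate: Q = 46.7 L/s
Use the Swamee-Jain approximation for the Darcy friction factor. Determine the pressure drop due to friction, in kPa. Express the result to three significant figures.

Δp ≈ 524 kPa

V = 4Q/(πD²) = 4·0.0467/(π·0.132²) = 3.413 m/s
Re = VD/ν = 3.413·0.132/1.17×10^-6 = 3.85×10^5 → turbulent
ε/D = 0.12/132 = 9.09×10^-4
Swamee-Jain: f = 0.02014
h_f = f(L/D)V²/(2g) = 0.02014·(575/0.132)·3.413²/(2·9.81) = 52.07 m
Δp = ρg·h_f = 1025·9.81·52.07 = 523.6 kPa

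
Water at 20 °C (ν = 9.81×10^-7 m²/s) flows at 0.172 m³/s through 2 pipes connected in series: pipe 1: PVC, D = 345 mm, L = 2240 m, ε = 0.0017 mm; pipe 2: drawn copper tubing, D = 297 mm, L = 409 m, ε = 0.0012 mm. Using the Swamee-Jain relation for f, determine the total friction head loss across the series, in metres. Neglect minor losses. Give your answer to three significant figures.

Pipe 1: V = 1.840 m/s, Re = 6.47×10^5, ε/D = 4.93×10^-6, f = 0.01260, h_1 = f(L/D)V²/2g = 14.12 m
Pipe 2: V = 2.483 m/s, Re = 7.52×10^5, ε/D = 4.04×10^-6, f = 0.01227, h_2 = f(L/D)V²/2g = 5.309 m
Series → Q common, losses add: H = Σh = 19.43 m

H ≈ 19.4 m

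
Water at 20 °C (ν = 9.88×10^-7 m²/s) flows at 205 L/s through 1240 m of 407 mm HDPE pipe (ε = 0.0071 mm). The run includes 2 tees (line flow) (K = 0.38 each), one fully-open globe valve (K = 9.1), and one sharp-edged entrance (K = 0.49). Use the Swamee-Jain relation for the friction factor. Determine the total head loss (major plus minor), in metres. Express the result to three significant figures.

H_L ≈ 6.25 m

V = 4Q/(πD²) = 1.576 m/s; V²/2g = 0.1265 m
Re = 6.49×10^5, ε/D = 1.74×10^-5 → f = 0.01282 (Swamee-Jain)
Major: h_f = f(L/D)·V²/2g = 0.01282·3047·0.1265 = 4.944 m
Minor: ΣK = 10.3; h_m = ΣK·V²/2g = 1.310 m
Total H_L = 4.944 + 1.310 = 6.254 m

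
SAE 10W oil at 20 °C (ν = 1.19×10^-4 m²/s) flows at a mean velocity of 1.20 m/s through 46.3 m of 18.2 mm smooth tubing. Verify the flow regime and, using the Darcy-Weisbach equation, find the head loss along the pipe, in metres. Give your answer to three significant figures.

Re = VD/ν = 1.20·0.01820/1.19×10^-4 = 184 → laminar (Re < 2300)
f = 64/Re = 0.3487
h_f = f(L/D)V²/(2g) = 0.3487·(46.3/0.01820)·1.20²/(2·9.81) = 65.11 m

h_f ≈ 65.1 m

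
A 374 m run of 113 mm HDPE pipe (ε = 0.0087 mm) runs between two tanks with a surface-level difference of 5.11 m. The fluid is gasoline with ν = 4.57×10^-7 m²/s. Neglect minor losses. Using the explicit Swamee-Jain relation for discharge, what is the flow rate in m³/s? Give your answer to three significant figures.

Swamee-Jain (Type II): Q = -0.965·√(gD⁵h_f/L)·ln[ε/(3.7D) + √(3.17ν²L/(gD³h_f))]
√(gD⁵h_f/L) = √(9.81·0.113⁵·5.11/374) = 0.001571
ε/(3.7D) = 2.08×10^-5; √(3.17ν²L/(gD³h_f)) = 5.85×10^-5
Q = -0.965·0.001571·ln(7.932×10^-5) = 0.01432 m³/s
Check: V = 1.43 m/s, Re = 3.53×10^5, f = 0.01486, h_f = 5.11 m ≈ 5.11 m ✓

Q ≈ 0.0143 m³/s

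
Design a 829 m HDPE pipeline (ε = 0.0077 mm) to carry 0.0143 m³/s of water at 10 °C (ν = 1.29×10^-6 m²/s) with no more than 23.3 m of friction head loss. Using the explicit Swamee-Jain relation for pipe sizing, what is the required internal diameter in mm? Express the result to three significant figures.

D ≈ 102 mm

Swamee-Jain (Type III): D = 0.66·[ε^1.25·(LQ²/(gh_f))^4.75 + ν·Q^9.4·(L/(gh_f))^5.2]^0.04
LQ²/(gh_f) = 7.417×10^-4; L/(gh_f) = 3.627
Term 1 = ε^1.25·(…)^4.75 = 5.52×10^-22; Term 2 = ν·Q^9.4·(…)^5.2 = 4.79×10^-21
D = 0.66·(5.52×10^-22 + 4.79×10^-21)^0.04 = 0.1020 m = 102 mm
Check: V = 1.75 m/s, Re = 1.38×10^5, f = 0.01725, h_f = 21.9 m ≈ 23.3 m ✓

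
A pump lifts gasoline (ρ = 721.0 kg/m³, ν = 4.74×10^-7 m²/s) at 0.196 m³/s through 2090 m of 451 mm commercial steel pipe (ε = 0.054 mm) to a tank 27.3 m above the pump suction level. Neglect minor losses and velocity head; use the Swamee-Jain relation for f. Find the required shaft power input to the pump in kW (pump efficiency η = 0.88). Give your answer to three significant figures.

P_shaft ≈ 50.6 kW

V = 4Q/(πD²) = 1.227 m/s; Re = 1.17×10^6; ε/D = 1.20×10^-4; f = 0.01363
h_f = f(L/D)V²/2g = 4.848 m
Total head H = z + h_f = 27.3 + 4.848 = 32.15 m
P_hyd = ρgQH = 721.0·9.81·0.196·32.15 = 44.57 kW
P_shaft = P_hyd/η = 44.57/0.88 = 50.64 kW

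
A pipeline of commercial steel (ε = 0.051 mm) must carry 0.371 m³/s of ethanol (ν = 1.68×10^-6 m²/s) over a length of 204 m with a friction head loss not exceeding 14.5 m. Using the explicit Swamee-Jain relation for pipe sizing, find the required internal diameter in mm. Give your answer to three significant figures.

D ≈ 301 mm

Swamee-Jain (Type III): D = 0.66·[ε^1.25·(LQ²/(gh_f))^4.75 + ν·Q^9.4·(L/(gh_f))^5.2]^0.04
LQ²/(gh_f) = 0.1974; L/(gh_f) = 1.434
Term 1 = ε^1.25·(…)^4.75 = 1.94×10^-9; Term 2 = ν·Q^9.4·(…)^5.2 = 9.81×10^-10
D = 0.66·(1.94×10^-9 + 9.81×10^-10)^0.04 = 0.3007 m = 301 mm
Check: V = 5.22 m/s, Re = 9.35×10^5, f = 0.01449, h_f = 13.7 m ≈ 14.5 m ✓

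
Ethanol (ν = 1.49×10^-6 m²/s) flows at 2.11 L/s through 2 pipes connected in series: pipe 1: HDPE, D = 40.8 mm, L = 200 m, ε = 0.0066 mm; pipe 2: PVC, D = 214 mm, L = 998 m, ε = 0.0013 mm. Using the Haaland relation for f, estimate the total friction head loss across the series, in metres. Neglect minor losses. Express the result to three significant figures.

H ≈ 14.2 m

Pipe 1: V = 1.614 m/s, Re = 4.42×10^4, ε/D = 1.62×10^-4, f = 0.02174, h_1 = f(L/D)V²/2g = 14.15 m
Pipe 2: V = 0.05866 m/s, Re = 8430, ε/D = 6.07×10^-6, f = 0.03240, h_2 = f(L/D)V²/2g = 0.02650 m
Series → Q common, losses add: H = Σh = 14.17 m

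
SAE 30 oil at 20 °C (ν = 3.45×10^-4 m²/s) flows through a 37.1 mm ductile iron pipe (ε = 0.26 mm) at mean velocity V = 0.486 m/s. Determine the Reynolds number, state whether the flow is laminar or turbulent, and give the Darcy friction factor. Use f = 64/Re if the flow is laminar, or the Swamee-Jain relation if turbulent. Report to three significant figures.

Re = VD/ν = 0.4860·0.0371/3.45×10^-4 = 52.3
Re < 2300 → laminar → f = 64/Re = 1.225

Re ≈ 52.3; laminar; f = 64/Re ≈ 1.22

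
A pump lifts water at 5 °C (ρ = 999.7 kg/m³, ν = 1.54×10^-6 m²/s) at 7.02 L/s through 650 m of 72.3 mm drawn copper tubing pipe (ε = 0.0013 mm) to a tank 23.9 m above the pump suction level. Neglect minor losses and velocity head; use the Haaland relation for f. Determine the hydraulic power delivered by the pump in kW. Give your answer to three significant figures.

P_hyd ≈ 3.37 kW

V = 4Q/(πD²) = 1.710 m/s; Re = 8.03×10^4; ε/D = 1.80×10^-5; f = 0.01873
h_f = f(L/D)V²/2g = 25.09 m
Total head H = z + h_f = 23.9 + 25.09 = 48.99 m
P_hyd = ρgQH = 999.7·9.81·0.00702·48.99 = 3.373 kW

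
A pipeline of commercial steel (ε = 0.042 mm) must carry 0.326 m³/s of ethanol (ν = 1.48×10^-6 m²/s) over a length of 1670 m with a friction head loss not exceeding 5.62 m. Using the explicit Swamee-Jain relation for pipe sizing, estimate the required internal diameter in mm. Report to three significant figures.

D ≈ 522 mm

Swamee-Jain (Type III): D = 0.66·[ε^1.25·(LQ²/(gh_f))^4.75 + ν·Q^9.4·(L/(gh_f))^5.2]^0.04
LQ²/(gh_f) = 3.219; L/(gh_f) = 30.29
Term 1 = ε^1.25·(…)^4.75 = 8.73×10^-4; Term 2 = ν·Q^9.4·(…)^5.2 = 0.00198
D = 0.66·(8.73×10^-4 + 0.00198)^0.04 = 0.5221 m = 522 mm
Check: V = 1.52 m/s, Re = 5.37×10^5, f = 0.01411, h_f = 5.33 m ≈ 5.62 m ✓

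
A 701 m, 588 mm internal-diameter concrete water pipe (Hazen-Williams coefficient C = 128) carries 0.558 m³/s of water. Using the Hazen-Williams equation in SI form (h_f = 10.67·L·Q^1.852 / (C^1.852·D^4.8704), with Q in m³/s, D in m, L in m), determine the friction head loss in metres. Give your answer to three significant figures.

h_f = 10.67·701·0.558^1.852 / (128^1.852·0.588^4.8704) = 4.220 m

h_f ≈ 4.22 m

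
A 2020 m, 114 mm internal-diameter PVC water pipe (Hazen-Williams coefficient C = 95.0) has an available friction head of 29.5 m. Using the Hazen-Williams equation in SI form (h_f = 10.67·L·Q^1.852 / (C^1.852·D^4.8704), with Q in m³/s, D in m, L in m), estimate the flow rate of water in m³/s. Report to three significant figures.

Rearranging: Q = [h_f·C^1.852·D^4.8704 / (10.67·L)]^(1/1.852)
Q = [29.5·95.0^1.852·0.114^4.8704 / (10.67·2020)]^0.540 = 0.008939 m³/s

Q ≈ 0.00894 m³/s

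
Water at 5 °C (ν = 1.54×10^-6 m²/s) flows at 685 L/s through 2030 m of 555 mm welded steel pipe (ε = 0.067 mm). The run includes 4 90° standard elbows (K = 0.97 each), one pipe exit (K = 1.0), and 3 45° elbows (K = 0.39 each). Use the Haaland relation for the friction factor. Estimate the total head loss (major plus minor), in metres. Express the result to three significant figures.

V = 4Q/(πD²) = 2.831 m/s; V²/2g = 0.4086 m
Re = 1.02×10^6, ε/D = 1.21×10^-4 → f = 0.01360 (Haaland)
Major: h_f = f(L/D)·V²/2g = 0.01360·3658·0.4086 = 20.33 m
Minor: ΣK = 6.05; h_m = ΣK·V²/2g = 2.472 m
Total H_L = 20.33 + 2.472 = 22.80 m

H_L ≈ 22.8 m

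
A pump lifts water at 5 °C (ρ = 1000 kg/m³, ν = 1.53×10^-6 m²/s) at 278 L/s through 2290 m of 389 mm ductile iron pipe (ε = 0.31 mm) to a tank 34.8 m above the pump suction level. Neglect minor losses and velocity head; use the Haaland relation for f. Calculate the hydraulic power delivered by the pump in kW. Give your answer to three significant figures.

P_hyd ≈ 181 kW

V = 4Q/(πD²) = 2.339 m/s; Re = 5.95×10^5; ε/D = 7.97×10^-4; f = 0.01915
h_f = f(L/D)V²/2g = 31.44 m
Total head H = z + h_f = 34.8 + 31.44 = 66.24 m
P_hyd = ρgQH = 1000·9.81·0.278·66.24 = 180.6 kW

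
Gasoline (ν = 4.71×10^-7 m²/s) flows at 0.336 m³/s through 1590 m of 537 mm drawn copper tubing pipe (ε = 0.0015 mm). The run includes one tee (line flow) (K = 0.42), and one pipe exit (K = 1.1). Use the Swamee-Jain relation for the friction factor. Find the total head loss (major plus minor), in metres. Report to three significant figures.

V = 4Q/(πD²) = 1.484 m/s; V²/2g = 0.1122 m
Re = 1.69×10^6, ε/D = 2.79×10^-6 → f = 0.01074 (Swamee-Jain)
Major: h_f = f(L/D)·V²/2g = 0.01074·2961·0.1122 = 3.568 m
Minor: ΣK = 1.52; h_m = ΣK·V²/2g = 0.1705 m
Total H_L = 3.568 + 0.1705 = 3.739 m

H_L ≈ 3.74 m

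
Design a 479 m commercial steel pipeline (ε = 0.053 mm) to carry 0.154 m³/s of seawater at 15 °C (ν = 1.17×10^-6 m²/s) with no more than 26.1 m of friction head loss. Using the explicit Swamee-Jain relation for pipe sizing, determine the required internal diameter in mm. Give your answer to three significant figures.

Swamee-Jain (Type III): D = 0.66·[ε^1.25·(LQ²/(gh_f))^4.75 + ν·Q^9.4·(L/(gh_f))^5.2]^0.04
LQ²/(gh_f) = 0.04437; L/(gh_f) = 1.871
Term 1 = ε^1.25·(…)^4.75 = 1.69×10^-12; Term 2 = ν·Q^9.4·(…)^5.2 = 7.01×10^-13
D = 0.66·(1.69×10^-12 + 7.01×10^-13)^0.04 = 0.2263 m = 226 mm
Check: V = 3.83 m/s, Re = 7.41×10^5, f = 0.01539, h_f = 24.3 m ≈ 26.1 m ✓

D ≈ 226 mm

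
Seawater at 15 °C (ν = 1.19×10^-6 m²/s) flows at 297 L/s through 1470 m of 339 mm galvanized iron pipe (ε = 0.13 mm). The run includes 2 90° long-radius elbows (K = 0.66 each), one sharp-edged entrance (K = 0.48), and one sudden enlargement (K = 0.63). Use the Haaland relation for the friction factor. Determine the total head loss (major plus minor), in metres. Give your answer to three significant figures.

V = 4Q/(πD²) = 3.291 m/s; V²/2g = 0.5519 m
Re = 9.37×10^5, ε/D = 3.83×10^-4 → f = 0.01635 (Haaland)
Major: h_f = f(L/D)·V²/2g = 0.01635·4336·0.5519 = 39.11 m
Minor: ΣK = 2.43; h_m = ΣK·V²/2g = 1.341 m
Total H_L = 39.11 + 1.341 = 40.46 m

H_L ≈ 40.5 m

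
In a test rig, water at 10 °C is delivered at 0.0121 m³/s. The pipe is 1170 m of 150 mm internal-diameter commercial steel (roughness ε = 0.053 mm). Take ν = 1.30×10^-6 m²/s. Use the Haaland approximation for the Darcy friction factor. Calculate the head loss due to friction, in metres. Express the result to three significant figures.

V = 4Q/(πD²) = 4·0.0121/(π·0.150²) = 0.6847 m/s
Re = VD/ν = 0.6847·0.150/1.30×10^-6 = 7.90×10^4 → turbulent
ε/D = 0.053/150 = 3.53×10^-4
Haaland: f = 0.02014
h_f = f(L/D)V²/(2g) = 0.02014·(1170/0.150)·0.6847²/(2·9.81) = 3.755 m

h_f ≈ 3.75 m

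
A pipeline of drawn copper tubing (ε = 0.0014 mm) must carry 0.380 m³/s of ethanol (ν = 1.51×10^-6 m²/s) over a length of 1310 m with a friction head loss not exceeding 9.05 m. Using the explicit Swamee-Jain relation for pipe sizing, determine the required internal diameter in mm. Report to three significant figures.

Swamee-Jain (Type III): D = 0.66·[ε^1.25·(LQ²/(gh_f))^4.75 + ν·Q^9.4·(L/(gh_f))^5.2]^0.04
LQ²/(gh_f) = 2.131; L/(gh_f) = 14.76
Term 1 = ε^1.25·(…)^4.75 = 1.75×10^-6; Term 2 = ν·Q^9.4·(…)^5.2 = 2.03×10^-4
D = 0.66·(1.75×10^-6 + 2.03×10^-4)^0.04 = 0.4699 m = 470 mm
Check: V = 2.19 m/s, Re = 6.82×10^5, f = 0.01245, h_f = 8.50 m ≈ 9.05 m ✓

D ≈ 470 mm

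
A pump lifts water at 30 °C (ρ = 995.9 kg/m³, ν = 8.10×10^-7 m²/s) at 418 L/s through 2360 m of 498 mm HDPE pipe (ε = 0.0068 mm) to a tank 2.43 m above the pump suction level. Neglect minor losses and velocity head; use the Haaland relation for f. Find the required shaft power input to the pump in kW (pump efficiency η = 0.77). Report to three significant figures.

V = 4Q/(πD²) = 2.146 m/s; Re = 1.32×10^6; ε/D = 1.37×10^-5; f = 0.01137
h_f = f(L/D)V²/2g = 12.65 m
Total head H = z + h_f = 2.43 + 12.65 = 15.08 m
P_hyd = ρgQH = 995.9·9.81·0.418·15.08 = 61.57 kW
P_shaft = P_hyd/η = 61.57/0.77 = 79.96 kW

P_shaft ≈ 80.0 kW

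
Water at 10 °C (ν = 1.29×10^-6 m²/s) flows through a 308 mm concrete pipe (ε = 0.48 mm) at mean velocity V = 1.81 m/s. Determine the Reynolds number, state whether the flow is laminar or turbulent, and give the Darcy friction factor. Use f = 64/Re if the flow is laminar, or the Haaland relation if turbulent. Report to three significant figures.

Re = VD/ν = 1.810·0.308/1.29×10^-6 = 4.32×10^5
Re > 4000 → turbulent; ε/D = 0.00156
Haaland: f = 0.02243

Re ≈ 4.32×10^5; turbulent; f ≈ 0.0224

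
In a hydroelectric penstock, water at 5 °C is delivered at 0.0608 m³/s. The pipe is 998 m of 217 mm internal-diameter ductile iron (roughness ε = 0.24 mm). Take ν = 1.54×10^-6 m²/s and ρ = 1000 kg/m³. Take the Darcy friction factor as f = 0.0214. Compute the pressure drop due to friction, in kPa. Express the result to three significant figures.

Δp ≈ 133 kPa

V = 4Q/(πD²) = 4·0.0608/(π·0.217²) = 1.644 m/s
h_f = f(L/D)V²/(2g) = 0.02140·(998/0.217)·1.644²/(2·9.81) = 13.56 m
Δp = ρg·h_f = 1000·9.81·13.56 = 133.0 kPa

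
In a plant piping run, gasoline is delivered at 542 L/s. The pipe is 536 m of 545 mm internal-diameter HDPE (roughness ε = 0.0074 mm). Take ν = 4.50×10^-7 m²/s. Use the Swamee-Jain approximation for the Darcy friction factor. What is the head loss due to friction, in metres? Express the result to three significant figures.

V = 4Q/(πD²) = 4·0.542/(π·0.545²) = 2.323 m/s
Re = VD/ν = 2.323·0.545/4.50×10^-7 = 2.81×10^6 → turbulent
ε/D = 0.0074/545 = 1.36×10^-5
Swamee-Jain: f = 0.01043
h_f = f(L/D)V²/(2g) = 0.01043·(536/0.545)·2.323²/(2·9.81) = 2.821 m

h_f ≈ 2.82 m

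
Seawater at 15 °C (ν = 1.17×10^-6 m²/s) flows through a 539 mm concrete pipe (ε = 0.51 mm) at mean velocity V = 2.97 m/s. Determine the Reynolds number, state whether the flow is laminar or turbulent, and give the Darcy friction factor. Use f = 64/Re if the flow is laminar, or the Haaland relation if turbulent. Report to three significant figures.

Re ≈ 1.37×10^6; turbulent; f ≈ 0.0196

Re = VD/ν = 2.970·0.539/1.17×10^-6 = 1.37×10^6
Re > 4000 → turbulent; ε/D = 9.46×10^-4
Haaland: f = 0.01962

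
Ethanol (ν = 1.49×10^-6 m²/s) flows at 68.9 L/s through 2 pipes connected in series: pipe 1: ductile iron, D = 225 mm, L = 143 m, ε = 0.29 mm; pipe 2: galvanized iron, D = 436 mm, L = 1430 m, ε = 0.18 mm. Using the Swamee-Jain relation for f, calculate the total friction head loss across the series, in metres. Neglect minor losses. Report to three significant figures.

H ≈ 2.82 m

Pipe 1: V = 1.733 m/s, Re = 2.62×10^5, ε/D = 0.00129, f = 0.02199, h_1 = f(L/D)V²/2g = 2.139 m
Pipe 2: V = 0.4615 m/s, Re = 1.35×10^5, ε/D = 4.13×10^-4, f = 0.01927, h_2 = f(L/D)V²/2g = 0.6860 m
Series → Q common, losses add: H = Σh = 2.825 m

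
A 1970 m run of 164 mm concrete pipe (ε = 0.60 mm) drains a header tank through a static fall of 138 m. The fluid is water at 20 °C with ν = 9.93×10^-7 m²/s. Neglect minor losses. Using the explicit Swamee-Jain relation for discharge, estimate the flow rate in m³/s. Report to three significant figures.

Swamee-Jain (Type II): Q = -0.965·√(gD⁵h_f/L)·ln[ε/(3.7D) + √(3.17ν²L/(gD³h_f))]
√(gD⁵h_f/L) = √(9.81·0.164⁵·138/1970) = 0.009029
ε/(3.7D) = 9.89×10^-4; √(3.17ν²L/(gD³h_f)) = 3.21×10^-5
Q = -0.965·0.009029·ln(0.001021) = 0.06001 m³/s
Check: V = 2.84 m/s, Re = 4.69×10^5, f = 0.02805, h_f = 139 m ≈ 138 m ✓

Q ≈ 0.0600 m³/s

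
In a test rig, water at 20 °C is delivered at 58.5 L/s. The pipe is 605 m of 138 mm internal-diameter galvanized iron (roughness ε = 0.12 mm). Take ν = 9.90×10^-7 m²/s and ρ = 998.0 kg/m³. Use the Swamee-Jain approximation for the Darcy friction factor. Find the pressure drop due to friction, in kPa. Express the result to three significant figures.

V = 4Q/(πD²) = 4·0.0585/(π·0.138²) = 3.911 m/s
Re = VD/ν = 3.911·0.138/9.90×10^-7 = 5.45×10^5 → turbulent
ε/D = 0.12/138 = 8.70×10^-4
Swamee-Jain: f = 0.01971
h_f = f(L/D)V²/(2g) = 0.01971·(605/0.138)·3.911²/(2·9.81) = 67.37 m
Δp = ρg·h_f = 998.0·9.81·67.37 = 659.6 kPa

Δp ≈ 660 kPa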